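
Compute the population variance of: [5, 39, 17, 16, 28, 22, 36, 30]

112.3594

Step 1: Compute the mean: (5 + 39 + 17 + 16 + 28 + 22 + 36 + 30) / 8 = 24.125
Step 2: Compute squared deviations from the mean:
  (5 - 24.125)^2 = 365.7656
  (39 - 24.125)^2 = 221.2656
  (17 - 24.125)^2 = 50.7656
  (16 - 24.125)^2 = 66.0156
  (28 - 24.125)^2 = 15.0156
  (22 - 24.125)^2 = 4.5156
  (36 - 24.125)^2 = 141.0156
  (30 - 24.125)^2 = 34.5156
Step 3: Sum of squared deviations = 898.875
Step 4: Population variance = 898.875 / 8 = 112.3594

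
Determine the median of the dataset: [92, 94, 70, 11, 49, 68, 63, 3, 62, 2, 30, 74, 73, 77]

65.5

Step 1: Sort the data in ascending order: [2, 3, 11, 30, 49, 62, 63, 68, 70, 73, 74, 77, 92, 94]
Step 2: The number of values is n = 14.
Step 3: Since n is even, the median is the average of positions 7 and 8:
  Median = (63 + 68) / 2 = 65.5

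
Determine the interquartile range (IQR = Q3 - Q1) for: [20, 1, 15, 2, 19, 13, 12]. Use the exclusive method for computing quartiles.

17

Step 1: Sort the data: [1, 2, 12, 13, 15, 19, 20]
Step 2: n = 7
Step 3: Using the exclusive quartile method:
  Q1 = 2
  Q2 (median) = 13
  Q3 = 19
  IQR = Q3 - Q1 = 19 - 2 = 17
Step 4: IQR = 17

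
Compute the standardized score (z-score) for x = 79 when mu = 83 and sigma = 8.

-0.5

Step 1: Recall the z-score formula: z = (x - mu) / sigma
Step 2: Substitute values: z = (79 - 83) / 8
Step 3: z = -4 / 8 = -0.5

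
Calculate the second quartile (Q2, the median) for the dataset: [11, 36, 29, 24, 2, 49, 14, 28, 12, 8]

19

Step 1: Sort the data: [2, 8, 11, 12, 14, 24, 28, 29, 36, 49]
Step 2: n = 10
Step 3: Q2 is the median. Since n is even, it is the average of the values at positions 5 and 6:
  Q2 = (14 + 24) / 2 = 19
Step 4: Q2 = 19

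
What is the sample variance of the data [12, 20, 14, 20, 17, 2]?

45.7667

Step 1: Compute the mean: (12 + 20 + 14 + 20 + 17 + 2) / 6 = 14.1667
Step 2: Compute squared deviations from the mean:
  (12 - 14.1667)^2 = 4.6944
  (20 - 14.1667)^2 = 34.0278
  (14 - 14.1667)^2 = 0.0278
  (20 - 14.1667)^2 = 34.0278
  (17 - 14.1667)^2 = 8.0278
  (2 - 14.1667)^2 = 148.0278
Step 3: Sum of squared deviations = 228.8333
Step 4: Sample variance = 228.8333 / 5 = 45.7667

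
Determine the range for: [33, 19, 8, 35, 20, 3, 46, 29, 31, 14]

43

Step 1: Identify the maximum value: max = 46
Step 2: Identify the minimum value: min = 3
Step 3: Range = max - min = 46 - 3 = 43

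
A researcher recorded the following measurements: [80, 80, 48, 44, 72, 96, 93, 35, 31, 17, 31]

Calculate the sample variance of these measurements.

778.6

Step 1: Compute the mean: (80 + 80 + 48 + 44 + 72 + 96 + 93 + 35 + 31 + 17 + 31) / 11 = 57
Step 2: Compute squared deviations from the mean:
  (80 - 57)^2 = 529
  (80 - 57)^2 = 529
  (48 - 57)^2 = 81
  (44 - 57)^2 = 169
  (72 - 57)^2 = 225
  (96 - 57)^2 = 1521
  (93 - 57)^2 = 1296
  (35 - 57)^2 = 484
  (31 - 57)^2 = 676
  (17 - 57)^2 = 1600
  (31 - 57)^2 = 676
Step 3: Sum of squared deviations = 7786
Step 4: Sample variance = 7786 / 10 = 778.6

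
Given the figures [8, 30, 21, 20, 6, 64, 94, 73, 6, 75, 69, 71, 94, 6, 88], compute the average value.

48.3333

Step 1: Sum all values: 8 + 30 + 21 + 20 + 6 + 64 + 94 + 73 + 6 + 75 + 69 + 71 + 94 + 6 + 88 = 725
Step 2: Count the number of values: n = 15
Step 3: Mean = sum / n = 725 / 15 = 48.3333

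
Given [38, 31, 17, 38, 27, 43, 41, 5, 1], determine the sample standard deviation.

15.6906

Step 1: Compute the mean: 26.7778
Step 2: Sum of squared deviations from the mean: 1969.5556
Step 3: Sample variance = 1969.5556 / 8 = 246.1944
Step 4: Standard deviation = sqrt(246.1944) = 15.6906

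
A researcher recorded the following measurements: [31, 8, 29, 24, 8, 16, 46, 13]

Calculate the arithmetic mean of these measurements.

21.875

Step 1: Sum all values: 31 + 8 + 29 + 24 + 8 + 16 + 46 + 13 = 175
Step 2: Count the number of values: n = 8
Step 3: Mean = sum / n = 175 / 8 = 21.875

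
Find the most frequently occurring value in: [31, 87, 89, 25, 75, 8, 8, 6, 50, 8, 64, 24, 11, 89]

8

Step 1: Count the frequency of each value:
  6: appears 1 time(s)
  8: appears 3 time(s)
  11: appears 1 time(s)
  24: appears 1 time(s)
  25: appears 1 time(s)
  31: appears 1 time(s)
  50: appears 1 time(s)
  64: appears 1 time(s)
  75: appears 1 time(s)
  87: appears 1 time(s)
  89: appears 2 time(s)
Step 2: The value 8 appears most frequently (3 times).
Step 3: Mode = 8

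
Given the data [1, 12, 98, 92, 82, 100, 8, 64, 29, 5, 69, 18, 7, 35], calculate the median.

32

Step 1: Sort the data in ascending order: [1, 5, 7, 8, 12, 18, 29, 35, 64, 69, 82, 92, 98, 100]
Step 2: The number of values is n = 14.
Step 3: Since n is even, the median is the average of positions 7 and 8:
  Median = (29 + 35) / 2 = 32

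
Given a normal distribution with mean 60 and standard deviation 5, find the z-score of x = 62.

0.4

Step 1: Recall the z-score formula: z = (x - mu) / sigma
Step 2: Substitute values: z = (62 - 60) / 5
Step 3: z = 2 / 5 = 0.4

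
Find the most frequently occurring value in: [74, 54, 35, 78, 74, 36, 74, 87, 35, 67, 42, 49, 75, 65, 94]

74

Step 1: Count the frequency of each value:
  35: appears 2 time(s)
  36: appears 1 time(s)
  42: appears 1 time(s)
  49: appears 1 time(s)
  54: appears 1 time(s)
  65: appears 1 time(s)
  67: appears 1 time(s)
  74: appears 3 time(s)
  75: appears 1 time(s)
  78: appears 1 time(s)
  87: appears 1 time(s)
  94: appears 1 time(s)
Step 2: The value 74 appears most frequently (3 times).
Step 3: Mode = 74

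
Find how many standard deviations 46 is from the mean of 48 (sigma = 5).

-0.4

Step 1: Recall the z-score formula: z = (x - mu) / sigma
Step 2: Substitute values: z = (46 - 48) / 5
Step 3: z = -2 / 5 = -0.4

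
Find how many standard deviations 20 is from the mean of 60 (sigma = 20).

-2

Step 1: Recall the z-score formula: z = (x - mu) / sigma
Step 2: Substitute values: z = (20 - 60) / 20
Step 3: z = -40 / 20 = -2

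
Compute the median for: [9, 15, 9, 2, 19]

9

Step 1: Sort the data in ascending order: [2, 9, 9, 15, 19]
Step 2: The number of values is n = 5.
Step 3: Since n is odd, the median is the middle value at position 3: 9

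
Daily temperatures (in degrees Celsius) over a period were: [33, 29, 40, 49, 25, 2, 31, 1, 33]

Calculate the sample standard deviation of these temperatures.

16.0078

Step 1: Compute the mean: 27
Step 2: Sum of squared deviations from the mean: 2050
Step 3: Sample variance = 2050 / 8 = 256.25
Step 4: Standard deviation = sqrt(256.25) = 16.0078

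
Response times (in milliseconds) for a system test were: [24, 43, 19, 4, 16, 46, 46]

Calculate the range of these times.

42

Step 1: Identify the maximum value: max = 46
Step 2: Identify the minimum value: min = 4
Step 3: Range = max - min = 46 - 4 = 42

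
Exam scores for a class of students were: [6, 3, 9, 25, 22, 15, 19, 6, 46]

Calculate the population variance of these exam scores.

159.9506

Step 1: Compute the mean: (6 + 3 + 9 + 25 + 22 + 15 + 19 + 6 + 46) / 9 = 16.7778
Step 2: Compute squared deviations from the mean:
  (6 - 16.7778)^2 = 116.1605
  (3 - 16.7778)^2 = 189.8272
  (9 - 16.7778)^2 = 60.4938
  (25 - 16.7778)^2 = 67.6049
  (22 - 16.7778)^2 = 27.2716
  (15 - 16.7778)^2 = 3.1605
  (19 - 16.7778)^2 = 4.9383
  (6 - 16.7778)^2 = 116.1605
  (46 - 16.7778)^2 = 853.9383
Step 3: Sum of squared deviations = 1439.5556
Step 4: Population variance = 1439.5556 / 9 = 159.9506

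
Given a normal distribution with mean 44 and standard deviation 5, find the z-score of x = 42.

-0.4

Step 1: Recall the z-score formula: z = (x - mu) / sigma
Step 2: Substitute values: z = (42 - 44) / 5
Step 3: z = -2 / 5 = -0.4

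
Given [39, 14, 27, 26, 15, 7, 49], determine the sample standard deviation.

14.8404

Step 1: Compute the mean: 25.2857
Step 2: Sum of squared deviations from the mean: 1321.4286
Step 3: Sample variance = 1321.4286 / 6 = 220.2381
Step 4: Standard deviation = sqrt(220.2381) = 14.8404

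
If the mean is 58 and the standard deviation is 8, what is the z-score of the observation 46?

-1.5

Step 1: Recall the z-score formula: z = (x - mu) / sigma
Step 2: Substitute values: z = (46 - 58) / 8
Step 3: z = -12 / 8 = -1.5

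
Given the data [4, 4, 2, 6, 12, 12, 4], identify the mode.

4

Step 1: Count the frequency of each value:
  2: appears 1 time(s)
  4: appears 3 time(s)
  6: appears 1 time(s)
  12: appears 2 time(s)
Step 2: The value 4 appears most frequently (3 times).
Step 3: Mode = 4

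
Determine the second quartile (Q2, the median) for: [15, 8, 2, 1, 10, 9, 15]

9

Step 1: Sort the data: [1, 2, 8, 9, 10, 15, 15]
Step 2: n = 7
Step 3: Q2 is the median. Since n is odd, it is the middle value at position 4: 9
Step 4: Q2 = 9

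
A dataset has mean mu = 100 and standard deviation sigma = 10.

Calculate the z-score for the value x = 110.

1

Step 1: Recall the z-score formula: z = (x - mu) / sigma
Step 2: Substitute values: z = (110 - 100) / 10
Step 3: z = 10 / 10 = 1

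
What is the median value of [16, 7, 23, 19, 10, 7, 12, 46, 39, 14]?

15

Step 1: Sort the data in ascending order: [7, 7, 10, 12, 14, 16, 19, 23, 39, 46]
Step 2: The number of values is n = 10.
Step 3: Since n is even, the median is the average of positions 5 and 6:
  Median = (14 + 16) / 2 = 15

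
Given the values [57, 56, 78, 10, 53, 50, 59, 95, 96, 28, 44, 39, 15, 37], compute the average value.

51.2143

Step 1: Sum all values: 57 + 56 + 78 + 10 + 53 + 50 + 59 + 95 + 96 + 28 + 44 + 39 + 15 + 37 = 717
Step 2: Count the number of values: n = 14
Step 3: Mean = sum / n = 717 / 14 = 51.2143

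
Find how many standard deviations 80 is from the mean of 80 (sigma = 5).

0

Step 1: Recall the z-score formula: z = (x - mu) / sigma
Step 2: Substitute values: z = (80 - 80) / 5
Step 3: z = 0 / 5 = 0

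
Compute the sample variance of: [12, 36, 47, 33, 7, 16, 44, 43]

249.6429

Step 1: Compute the mean: (12 + 36 + 47 + 33 + 7 + 16 + 44 + 43) / 8 = 29.75
Step 2: Compute squared deviations from the mean:
  (12 - 29.75)^2 = 315.0625
  (36 - 29.75)^2 = 39.0625
  (47 - 29.75)^2 = 297.5625
  (33 - 29.75)^2 = 10.5625
  (7 - 29.75)^2 = 517.5625
  (16 - 29.75)^2 = 189.0625
  (44 - 29.75)^2 = 203.0625
  (43 - 29.75)^2 = 175.5625
Step 3: Sum of squared deviations = 1747.5
Step 4: Sample variance = 1747.5 / 7 = 249.6429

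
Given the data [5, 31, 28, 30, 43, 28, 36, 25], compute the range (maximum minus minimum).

38

Step 1: Identify the maximum value: max = 43
Step 2: Identify the minimum value: min = 5
Step 3: Range = max - min = 43 - 5 = 38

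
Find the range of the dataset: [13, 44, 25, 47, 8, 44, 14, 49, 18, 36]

41

Step 1: Identify the maximum value: max = 49
Step 2: Identify the minimum value: min = 8
Step 3: Range = max - min = 49 - 8 = 41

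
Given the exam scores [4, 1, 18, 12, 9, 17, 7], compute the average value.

9.7143

Step 1: Sum all values: 4 + 1 + 18 + 12 + 9 + 17 + 7 = 68
Step 2: Count the number of values: n = 7
Step 3: Mean = sum / n = 68 / 7 = 9.7143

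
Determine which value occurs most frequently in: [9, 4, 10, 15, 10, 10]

10

Step 1: Count the frequency of each value:
  4: appears 1 time(s)
  9: appears 1 time(s)
  10: appears 3 time(s)
  15: appears 1 time(s)
Step 2: The value 10 appears most frequently (3 times).
Step 3: Mode = 10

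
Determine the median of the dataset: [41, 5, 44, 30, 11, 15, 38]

30

Step 1: Sort the data in ascending order: [5, 11, 15, 30, 38, 41, 44]
Step 2: The number of values is n = 7.
Step 3: Since n is odd, the median is the middle value at position 4: 30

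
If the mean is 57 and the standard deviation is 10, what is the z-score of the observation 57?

0

Step 1: Recall the z-score formula: z = (x - mu) / sigma
Step 2: Substitute values: z = (57 - 57) / 10
Step 3: z = 0 / 10 = 0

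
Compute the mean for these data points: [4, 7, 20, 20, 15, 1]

11.1667

Step 1: Sum all values: 4 + 7 + 20 + 20 + 15 + 1 = 67
Step 2: Count the number of values: n = 6
Step 3: Mean = sum / n = 67 / 6 = 11.1667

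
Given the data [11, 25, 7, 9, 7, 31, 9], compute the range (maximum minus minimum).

24

Step 1: Identify the maximum value: max = 31
Step 2: Identify the minimum value: min = 7
Step 3: Range = max - min = 31 - 7 = 24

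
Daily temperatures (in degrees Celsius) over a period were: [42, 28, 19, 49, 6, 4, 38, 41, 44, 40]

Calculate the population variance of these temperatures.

235.09

Step 1: Compute the mean: (42 + 28 + 19 + 49 + 6 + 4 + 38 + 41 + 44 + 40) / 10 = 31.1
Step 2: Compute squared deviations from the mean:
  (42 - 31.1)^2 = 118.81
  (28 - 31.1)^2 = 9.61
  (19 - 31.1)^2 = 146.41
  (49 - 31.1)^2 = 320.41
  (6 - 31.1)^2 = 630.01
  (4 - 31.1)^2 = 734.41
  (38 - 31.1)^2 = 47.61
  (41 - 31.1)^2 = 98.01
  (44 - 31.1)^2 = 166.41
  (40 - 31.1)^2 = 79.21
Step 3: Sum of squared deviations = 2350.9
Step 4: Population variance = 2350.9 / 10 = 235.09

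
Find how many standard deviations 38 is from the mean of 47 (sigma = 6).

-1.5

Step 1: Recall the z-score formula: z = (x - mu) / sigma
Step 2: Substitute values: z = (38 - 47) / 6
Step 3: z = -9 / 6 = -1.5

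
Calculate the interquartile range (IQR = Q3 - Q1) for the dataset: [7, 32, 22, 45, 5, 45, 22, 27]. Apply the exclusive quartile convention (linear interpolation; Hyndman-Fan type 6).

31

Step 1: Sort the data: [5, 7, 22, 22, 27, 32, 45, 45]
Step 2: n = 8
Step 3: Using the exclusive quartile method:
  Q1 = 10.75
  Q2 (median) = 24.5
  Q3 = 41.75
  IQR = Q3 - Q1 = 41.75 - 10.75 = 31
Step 4: IQR = 31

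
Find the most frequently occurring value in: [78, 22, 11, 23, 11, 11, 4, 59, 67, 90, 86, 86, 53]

11

Step 1: Count the frequency of each value:
  4: appears 1 time(s)
  11: appears 3 time(s)
  22: appears 1 time(s)
  23: appears 1 time(s)
  53: appears 1 time(s)
  59: appears 1 time(s)
  67: appears 1 time(s)
  78: appears 1 time(s)
  86: appears 2 time(s)
  90: appears 1 time(s)
Step 2: The value 11 appears most frequently (3 times).
Step 3: Mode = 11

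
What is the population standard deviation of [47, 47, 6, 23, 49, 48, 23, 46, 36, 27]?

14.0271

Step 1: Compute the mean: 35.2
Step 2: Sum of squared deviations from the mean: 1967.6
Step 3: Population variance = 1967.6 / 10 = 196.76
Step 4: Standard deviation = sqrt(196.76) = 14.0271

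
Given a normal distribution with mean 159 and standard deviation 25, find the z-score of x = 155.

-0.16

Step 1: Recall the z-score formula: z = (x - mu) / sigma
Step 2: Substitute values: z = (155 - 159) / 25
Step 3: z = -4 / 25 = -0.16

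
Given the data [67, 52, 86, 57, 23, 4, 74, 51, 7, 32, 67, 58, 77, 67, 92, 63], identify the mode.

67

Step 1: Count the frequency of each value:
  4: appears 1 time(s)
  7: appears 1 time(s)
  23: appears 1 time(s)
  32: appears 1 time(s)
  51: appears 1 time(s)
  52: appears 1 time(s)
  57: appears 1 time(s)
  58: appears 1 time(s)
  63: appears 1 time(s)
  67: appears 3 time(s)
  74: appears 1 time(s)
  77: appears 1 time(s)
  86: appears 1 time(s)
  92: appears 1 time(s)
Step 2: The value 67 appears most frequently (3 times).
Step 3: Mode = 67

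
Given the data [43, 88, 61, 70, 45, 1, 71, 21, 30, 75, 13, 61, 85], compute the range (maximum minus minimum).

87

Step 1: Identify the maximum value: max = 88
Step 2: Identify the minimum value: min = 1
Step 3: Range = max - min = 88 - 1 = 87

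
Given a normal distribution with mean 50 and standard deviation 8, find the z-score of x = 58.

1

Step 1: Recall the z-score formula: z = (x - mu) / sigma
Step 2: Substitute values: z = (58 - 50) / 8
Step 3: z = 8 / 8 = 1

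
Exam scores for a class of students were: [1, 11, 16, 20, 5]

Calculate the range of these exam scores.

19

Step 1: Identify the maximum value: max = 20
Step 2: Identify the minimum value: min = 1
Step 3: Range = max - min = 20 - 1 = 19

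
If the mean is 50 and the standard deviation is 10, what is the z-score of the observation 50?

0

Step 1: Recall the z-score formula: z = (x - mu) / sigma
Step 2: Substitute values: z = (50 - 50) / 10
Step 3: z = 0 / 10 = 0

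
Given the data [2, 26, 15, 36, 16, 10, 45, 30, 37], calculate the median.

26

Step 1: Sort the data in ascending order: [2, 10, 15, 16, 26, 30, 36, 37, 45]
Step 2: The number of values is n = 9.
Step 3: Since n is odd, the median is the middle value at position 5: 26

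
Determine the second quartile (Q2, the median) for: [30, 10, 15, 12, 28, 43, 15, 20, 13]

15

Step 1: Sort the data: [10, 12, 13, 15, 15, 20, 28, 30, 43]
Step 2: n = 9
Step 3: Q2 is the median. Since n is odd, it is the middle value at position 5: 15
Step 4: Q2 = 15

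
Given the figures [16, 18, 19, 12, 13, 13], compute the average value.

15.1667

Step 1: Sum all values: 16 + 18 + 19 + 12 + 13 + 13 = 91
Step 2: Count the number of values: n = 6
Step 3: Mean = sum / n = 91 / 6 = 15.1667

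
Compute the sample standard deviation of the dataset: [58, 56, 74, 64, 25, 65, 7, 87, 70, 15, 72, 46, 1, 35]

27.2402

Step 1: Compute the mean: 48.2143
Step 2: Sum of squared deviations from the mean: 9646.3571
Step 3: Sample variance = 9646.3571 / 13 = 742.0275
Step 4: Standard deviation = sqrt(742.0275) = 27.2402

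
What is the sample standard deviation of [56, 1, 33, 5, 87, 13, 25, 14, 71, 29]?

28.9375

Step 1: Compute the mean: 33.4
Step 2: Sum of squared deviations from the mean: 7536.4
Step 3: Sample variance = 7536.4 / 9 = 837.3778
Step 4: Standard deviation = sqrt(837.3778) = 28.9375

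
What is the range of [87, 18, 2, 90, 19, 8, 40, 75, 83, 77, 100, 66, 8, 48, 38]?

98

Step 1: Identify the maximum value: max = 100
Step 2: Identify the minimum value: min = 2
Step 3: Range = max - min = 100 - 2 = 98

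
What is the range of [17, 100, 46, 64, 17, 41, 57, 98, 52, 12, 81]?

88

Step 1: Identify the maximum value: max = 100
Step 2: Identify the minimum value: min = 12
Step 3: Range = max - min = 100 - 12 = 88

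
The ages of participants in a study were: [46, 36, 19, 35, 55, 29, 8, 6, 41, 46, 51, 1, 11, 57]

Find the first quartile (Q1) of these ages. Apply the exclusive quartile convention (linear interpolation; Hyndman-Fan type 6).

10.25

Step 1: Sort the data: [1, 6, 8, 11, 19, 29, 35, 36, 41, 46, 46, 51, 55, 57]
Step 2: n = 14
Step 3: Using the exclusive quartile method:
  Q1 = 10.25
  Q2 (median) = 35.5
  Q3 = 47.25
  IQR = Q3 - Q1 = 47.25 - 10.25 = 37
Step 4: Q1 = 10.25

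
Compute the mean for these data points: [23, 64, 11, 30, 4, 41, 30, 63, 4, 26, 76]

33.8182

Step 1: Sum all values: 23 + 64 + 11 + 30 + 4 + 41 + 30 + 63 + 4 + 26 + 76 = 372
Step 2: Count the number of values: n = 11
Step 3: Mean = sum / n = 372 / 11 = 33.8182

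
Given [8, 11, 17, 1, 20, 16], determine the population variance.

40.4722

Step 1: Compute the mean: (8 + 11 + 17 + 1 + 20 + 16) / 6 = 12.1667
Step 2: Compute squared deviations from the mean:
  (8 - 12.1667)^2 = 17.3611
  (11 - 12.1667)^2 = 1.3611
  (17 - 12.1667)^2 = 23.3611
  (1 - 12.1667)^2 = 124.6944
  (20 - 12.1667)^2 = 61.3611
  (16 - 12.1667)^2 = 14.6944
Step 3: Sum of squared deviations = 242.8333
Step 4: Population variance = 242.8333 / 6 = 40.4722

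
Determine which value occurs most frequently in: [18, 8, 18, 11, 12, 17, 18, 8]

18

Step 1: Count the frequency of each value:
  8: appears 2 time(s)
  11: appears 1 time(s)
  12: appears 1 time(s)
  17: appears 1 time(s)
  18: appears 3 time(s)
Step 2: The value 18 appears most frequently (3 times).
Step 3: Mode = 18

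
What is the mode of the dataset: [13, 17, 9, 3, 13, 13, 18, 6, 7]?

13

Step 1: Count the frequency of each value:
  3: appears 1 time(s)
  6: appears 1 time(s)
  7: appears 1 time(s)
  9: appears 1 time(s)
  13: appears 3 time(s)
  17: appears 1 time(s)
  18: appears 1 time(s)
Step 2: The value 13 appears most frequently (3 times).
Step 3: Mode = 13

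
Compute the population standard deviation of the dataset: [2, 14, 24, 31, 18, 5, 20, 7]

9.3867

Step 1: Compute the mean: 15.125
Step 2: Sum of squared deviations from the mean: 704.875
Step 3: Population variance = 704.875 / 8 = 88.1094
Step 4: Standard deviation = sqrt(88.1094) = 9.3867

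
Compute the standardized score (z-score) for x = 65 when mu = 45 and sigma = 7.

2.8571

Step 1: Recall the z-score formula: z = (x - mu) / sigma
Step 2: Substitute values: z = (65 - 45) / 7
Step 3: z = 20 / 7 = 2.8571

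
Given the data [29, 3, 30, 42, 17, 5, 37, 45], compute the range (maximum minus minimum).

42

Step 1: Identify the maximum value: max = 45
Step 2: Identify the minimum value: min = 3
Step 3: Range = max - min = 45 - 3 = 42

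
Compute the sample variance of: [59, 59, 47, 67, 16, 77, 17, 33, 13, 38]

520.9333

Step 1: Compute the mean: (59 + 59 + 47 + 67 + 16 + 77 + 17 + 33 + 13 + 38) / 10 = 42.6
Step 2: Compute squared deviations from the mean:
  (59 - 42.6)^2 = 268.96
  (59 - 42.6)^2 = 268.96
  (47 - 42.6)^2 = 19.36
  (67 - 42.6)^2 = 595.36
  (16 - 42.6)^2 = 707.56
  (77 - 42.6)^2 = 1183.36
  (17 - 42.6)^2 = 655.36
  (33 - 42.6)^2 = 92.16
  (13 - 42.6)^2 = 876.16
  (38 - 42.6)^2 = 21.16
Step 3: Sum of squared deviations = 4688.4
Step 4: Sample variance = 4688.4 / 9 = 520.9333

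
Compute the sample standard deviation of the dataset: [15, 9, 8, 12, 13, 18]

3.7283

Step 1: Compute the mean: 12.5
Step 2: Sum of squared deviations from the mean: 69.5
Step 3: Sample variance = 69.5 / 5 = 13.9
Step 4: Standard deviation = sqrt(13.9) = 3.7283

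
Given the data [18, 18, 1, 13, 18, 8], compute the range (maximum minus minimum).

17

Step 1: Identify the maximum value: max = 18
Step 2: Identify the minimum value: min = 1
Step 3: Range = max - min = 18 - 1 = 17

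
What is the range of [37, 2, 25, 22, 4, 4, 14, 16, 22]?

35

Step 1: Identify the maximum value: max = 37
Step 2: Identify the minimum value: min = 2
Step 3: Range = max - min = 37 - 2 = 35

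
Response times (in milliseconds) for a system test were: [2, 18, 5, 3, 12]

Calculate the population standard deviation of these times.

6.0992

Step 1: Compute the mean: 8
Step 2: Sum of squared deviations from the mean: 186
Step 3: Population variance = 186 / 5 = 37.2
Step 4: Standard deviation = sqrt(37.2) = 6.0992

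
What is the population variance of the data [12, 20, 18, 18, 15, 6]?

22.1389

Step 1: Compute the mean: (12 + 20 + 18 + 18 + 15 + 6) / 6 = 14.8333
Step 2: Compute squared deviations from the mean:
  (12 - 14.8333)^2 = 8.0278
  (20 - 14.8333)^2 = 26.6944
  (18 - 14.8333)^2 = 10.0278
  (18 - 14.8333)^2 = 10.0278
  (15 - 14.8333)^2 = 0.0278
  (6 - 14.8333)^2 = 78.0278
Step 3: Sum of squared deviations = 132.8333
Step 4: Population variance = 132.8333 / 6 = 22.1389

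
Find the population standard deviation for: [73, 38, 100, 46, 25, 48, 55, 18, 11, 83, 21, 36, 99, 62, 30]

27.6373

Step 1: Compute the mean: 49.6667
Step 2: Sum of squared deviations from the mean: 11457.3333
Step 3: Population variance = 11457.3333 / 15 = 763.8222
Step 4: Standard deviation = sqrt(763.8222) = 27.6373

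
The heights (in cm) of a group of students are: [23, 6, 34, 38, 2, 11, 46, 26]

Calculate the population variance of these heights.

219.6875

Step 1: Compute the mean: (23 + 6 + 34 + 38 + 2 + 11 + 46 + 26) / 8 = 23.25
Step 2: Compute squared deviations from the mean:
  (23 - 23.25)^2 = 0.0625
  (6 - 23.25)^2 = 297.5625
  (34 - 23.25)^2 = 115.5625
  (38 - 23.25)^2 = 217.5625
  (2 - 23.25)^2 = 451.5625
  (11 - 23.25)^2 = 150.0625
  (46 - 23.25)^2 = 517.5625
  (26 - 23.25)^2 = 7.5625
Step 3: Sum of squared deviations = 1757.5
Step 4: Population variance = 1757.5 / 8 = 219.6875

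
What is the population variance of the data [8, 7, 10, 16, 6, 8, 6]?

10.4898

Step 1: Compute the mean: (8 + 7 + 10 + 16 + 6 + 8 + 6) / 7 = 8.7143
Step 2: Compute squared deviations from the mean:
  (8 - 8.7143)^2 = 0.5102
  (7 - 8.7143)^2 = 2.9388
  (10 - 8.7143)^2 = 1.6531
  (16 - 8.7143)^2 = 53.0816
  (6 - 8.7143)^2 = 7.3673
  (8 - 8.7143)^2 = 0.5102
  (6 - 8.7143)^2 = 7.3673
Step 3: Sum of squared deviations = 73.4286
Step 4: Population variance = 73.4286 / 7 = 10.4898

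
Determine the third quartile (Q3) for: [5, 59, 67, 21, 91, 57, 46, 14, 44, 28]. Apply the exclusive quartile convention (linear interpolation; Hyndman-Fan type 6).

61

Step 1: Sort the data: [5, 14, 21, 28, 44, 46, 57, 59, 67, 91]
Step 2: n = 10
Step 3: Using the exclusive quartile method:
  Q1 = 19.25
  Q2 (median) = 45
  Q3 = 61
  IQR = Q3 - Q1 = 61 - 19.25 = 41.75
Step 4: Q3 = 61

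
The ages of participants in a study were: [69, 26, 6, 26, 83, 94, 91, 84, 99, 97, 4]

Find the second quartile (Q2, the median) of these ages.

83

Step 1: Sort the data: [4, 6, 26, 26, 69, 83, 84, 91, 94, 97, 99]
Step 2: n = 11
Step 3: Q2 is the median. Since n is odd, it is the middle value at position 6: 83
Step 4: Q2 = 83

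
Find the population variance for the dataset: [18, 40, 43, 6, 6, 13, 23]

195.9184

Step 1: Compute the mean: (18 + 40 + 43 + 6 + 6 + 13 + 23) / 7 = 21.2857
Step 2: Compute squared deviations from the mean:
  (18 - 21.2857)^2 = 10.7959
  (40 - 21.2857)^2 = 350.2245
  (43 - 21.2857)^2 = 471.5102
  (6 - 21.2857)^2 = 233.6531
  (6 - 21.2857)^2 = 233.6531
  (13 - 21.2857)^2 = 68.6531
  (23 - 21.2857)^2 = 2.9388
Step 3: Sum of squared deviations = 1371.4286
Step 4: Population variance = 1371.4286 / 7 = 195.9184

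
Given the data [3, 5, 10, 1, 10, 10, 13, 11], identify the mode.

10

Step 1: Count the frequency of each value:
  1: appears 1 time(s)
  3: appears 1 time(s)
  5: appears 1 time(s)
  10: appears 3 time(s)
  11: appears 1 time(s)
  13: appears 1 time(s)
Step 2: The value 10 appears most frequently (3 times).
Step 3: Mode = 10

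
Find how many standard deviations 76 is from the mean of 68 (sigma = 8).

1

Step 1: Recall the z-score formula: z = (x - mu) / sigma
Step 2: Substitute values: z = (76 - 68) / 8
Step 3: z = 8 / 8 = 1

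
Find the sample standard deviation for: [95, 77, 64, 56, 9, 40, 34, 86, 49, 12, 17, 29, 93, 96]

31.6555

Step 1: Compute the mean: 54.0714
Step 2: Sum of squared deviations from the mean: 13026.9286
Step 3: Sample variance = 13026.9286 / 13 = 1002.0714
Step 4: Standard deviation = sqrt(1002.0714) = 31.6555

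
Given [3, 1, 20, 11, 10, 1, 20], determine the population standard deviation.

7.6505

Step 1: Compute the mean: 9.4286
Step 2: Sum of squared deviations from the mean: 409.7143
Step 3: Population variance = 409.7143 / 7 = 58.5306
Step 4: Standard deviation = sqrt(58.5306) = 7.6505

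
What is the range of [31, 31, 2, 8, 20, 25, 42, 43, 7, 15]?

41

Step 1: Identify the maximum value: max = 43
Step 2: Identify the minimum value: min = 2
Step 3: Range = max - min = 43 - 2 = 41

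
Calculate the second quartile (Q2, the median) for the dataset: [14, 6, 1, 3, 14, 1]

4.5

Step 1: Sort the data: [1, 1, 3, 6, 14, 14]
Step 2: n = 6
Step 3: Q2 is the median. Since n is even, it is the average of the values at positions 3 and 4:
  Q2 = (3 + 6) / 2 = 4.5
Step 4: Q2 = 4.5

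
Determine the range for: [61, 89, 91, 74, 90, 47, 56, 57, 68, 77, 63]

44

Step 1: Identify the maximum value: max = 91
Step 2: Identify the minimum value: min = 47
Step 3: Range = max - min = 91 - 47 = 44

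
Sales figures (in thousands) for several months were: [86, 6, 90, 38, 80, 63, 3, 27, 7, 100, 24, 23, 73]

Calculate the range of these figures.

97

Step 1: Identify the maximum value: max = 100
Step 2: Identify the minimum value: min = 3
Step 3: Range = max - min = 100 - 3 = 97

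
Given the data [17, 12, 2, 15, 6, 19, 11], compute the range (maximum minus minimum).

17

Step 1: Identify the maximum value: max = 19
Step 2: Identify the minimum value: min = 2
Step 3: Range = max - min = 19 - 2 = 17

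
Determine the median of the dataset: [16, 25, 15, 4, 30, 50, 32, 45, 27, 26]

26.5

Step 1: Sort the data in ascending order: [4, 15, 16, 25, 26, 27, 30, 32, 45, 50]
Step 2: The number of values is n = 10.
Step 3: Since n is even, the median is the average of positions 5 and 6:
  Median = (26 + 27) / 2 = 26.5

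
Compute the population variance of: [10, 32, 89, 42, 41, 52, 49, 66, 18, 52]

463.89

Step 1: Compute the mean: (10 + 32 + 89 + 42 + 41 + 52 + 49 + 66 + 18 + 52) / 10 = 45.1
Step 2: Compute squared deviations from the mean:
  (10 - 45.1)^2 = 1232.01
  (32 - 45.1)^2 = 171.61
  (89 - 45.1)^2 = 1927.21
  (42 - 45.1)^2 = 9.61
  (41 - 45.1)^2 = 16.81
  (52 - 45.1)^2 = 47.61
  (49 - 45.1)^2 = 15.21
  (66 - 45.1)^2 = 436.81
  (18 - 45.1)^2 = 734.41
  (52 - 45.1)^2 = 47.61
Step 3: Sum of squared deviations = 4638.9
Step 4: Population variance = 4638.9 / 10 = 463.89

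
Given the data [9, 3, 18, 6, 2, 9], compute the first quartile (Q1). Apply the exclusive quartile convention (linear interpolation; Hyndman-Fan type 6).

2.75

Step 1: Sort the data: [2, 3, 6, 9, 9, 18]
Step 2: n = 6
Step 3: Using the exclusive quartile method:
  Q1 = 2.75
  Q2 (median) = 7.5
  Q3 = 11.25
  IQR = Q3 - Q1 = 11.25 - 2.75 = 8.5
Step 4: Q1 = 2.75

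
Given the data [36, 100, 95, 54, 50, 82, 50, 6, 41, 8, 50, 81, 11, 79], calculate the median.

50

Step 1: Sort the data in ascending order: [6, 8, 11, 36, 41, 50, 50, 50, 54, 79, 81, 82, 95, 100]
Step 2: The number of values is n = 14.
Step 3: Since n is even, the median is the average of positions 7 and 8:
  Median = (50 + 50) / 2 = 50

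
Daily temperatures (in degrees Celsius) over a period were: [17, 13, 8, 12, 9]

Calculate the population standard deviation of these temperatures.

3.1875

Step 1: Compute the mean: 11.8
Step 2: Sum of squared deviations from the mean: 50.8
Step 3: Population variance = 50.8 / 5 = 10.16
Step 4: Standard deviation = sqrt(10.16) = 3.1875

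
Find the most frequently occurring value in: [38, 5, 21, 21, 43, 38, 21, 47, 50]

21

Step 1: Count the frequency of each value:
  5: appears 1 time(s)
  21: appears 3 time(s)
  38: appears 2 time(s)
  43: appears 1 time(s)
  47: appears 1 time(s)
  50: appears 1 time(s)
Step 2: The value 21 appears most frequently (3 times).
Step 3: Mode = 21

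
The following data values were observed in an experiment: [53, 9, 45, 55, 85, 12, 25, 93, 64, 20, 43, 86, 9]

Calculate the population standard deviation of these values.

28.8296

Step 1: Compute the mean: 46.0769
Step 2: Sum of squared deviations from the mean: 10804.9231
Step 3: Population variance = 10804.9231 / 13 = 831.1479
Step 4: Standard deviation = sqrt(831.1479) = 28.8296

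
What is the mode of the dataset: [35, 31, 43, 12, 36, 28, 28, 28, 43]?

28

Step 1: Count the frequency of each value:
  12: appears 1 time(s)
  28: appears 3 time(s)
  31: appears 1 time(s)
  35: appears 1 time(s)
  36: appears 1 time(s)
  43: appears 2 time(s)
Step 2: The value 28 appears most frequently (3 times).
Step 3: Mode = 28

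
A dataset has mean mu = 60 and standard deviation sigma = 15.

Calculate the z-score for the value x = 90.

2

Step 1: Recall the z-score formula: z = (x - mu) / sigma
Step 2: Substitute values: z = (90 - 60) / 15
Step 3: z = 30 / 15 = 2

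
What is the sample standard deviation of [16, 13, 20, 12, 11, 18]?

3.5777

Step 1: Compute the mean: 15
Step 2: Sum of squared deviations from the mean: 64
Step 3: Sample variance = 64 / 5 = 12.8
Step 4: Standard deviation = sqrt(12.8) = 3.5777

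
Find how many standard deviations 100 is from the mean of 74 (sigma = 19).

1.3684

Step 1: Recall the z-score formula: z = (x - mu) / sigma
Step 2: Substitute values: z = (100 - 74) / 19
Step 3: z = 26 / 19 = 1.3684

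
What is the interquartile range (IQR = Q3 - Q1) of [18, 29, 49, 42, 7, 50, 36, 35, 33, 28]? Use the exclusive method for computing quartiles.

18.25

Step 1: Sort the data: [7, 18, 28, 29, 33, 35, 36, 42, 49, 50]
Step 2: n = 10
Step 3: Using the exclusive quartile method:
  Q1 = 25.5
  Q2 (median) = 34
  Q3 = 43.75
  IQR = Q3 - Q1 = 43.75 - 25.5 = 18.25
Step 4: IQR = 18.25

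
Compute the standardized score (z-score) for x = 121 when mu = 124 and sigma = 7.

-0.4286

Step 1: Recall the z-score formula: z = (x - mu) / sigma
Step 2: Substitute values: z = (121 - 124) / 7
Step 3: z = -3 / 7 = -0.4286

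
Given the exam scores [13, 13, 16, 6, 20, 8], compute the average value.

12.6667

Step 1: Sum all values: 13 + 13 + 16 + 6 + 20 + 8 = 76
Step 2: Count the number of values: n = 6
Step 3: Mean = sum / n = 76 / 6 = 12.6667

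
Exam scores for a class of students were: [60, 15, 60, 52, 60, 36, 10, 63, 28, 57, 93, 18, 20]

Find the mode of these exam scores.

60

Step 1: Count the frequency of each value:
  10: appears 1 time(s)
  15: appears 1 time(s)
  18: appears 1 time(s)
  20: appears 1 time(s)
  28: appears 1 time(s)
  36: appears 1 time(s)
  52: appears 1 time(s)
  57: appears 1 time(s)
  60: appears 3 time(s)
  63: appears 1 time(s)
  93: appears 1 time(s)
Step 2: The value 60 appears most frequently (3 times).
Step 3: Mode = 60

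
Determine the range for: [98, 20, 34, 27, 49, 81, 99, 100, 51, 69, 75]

80

Step 1: Identify the maximum value: max = 100
Step 2: Identify the minimum value: min = 20
Step 3: Range = max - min = 100 - 20 = 80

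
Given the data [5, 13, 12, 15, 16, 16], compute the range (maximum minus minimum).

11

Step 1: Identify the maximum value: max = 16
Step 2: Identify the minimum value: min = 5
Step 3: Range = max - min = 16 - 5 = 11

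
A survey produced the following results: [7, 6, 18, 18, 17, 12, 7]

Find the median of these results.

12

Step 1: Sort the data in ascending order: [6, 7, 7, 12, 17, 18, 18]
Step 2: The number of values is n = 7.
Step 3: Since n is odd, the median is the middle value at position 4: 12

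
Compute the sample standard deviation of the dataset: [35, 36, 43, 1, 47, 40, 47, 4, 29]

17.3566

Step 1: Compute the mean: 31.3333
Step 2: Sum of squared deviations from the mean: 2410
Step 3: Sample variance = 2410 / 8 = 301.25
Step 4: Standard deviation = sqrt(301.25) = 17.3566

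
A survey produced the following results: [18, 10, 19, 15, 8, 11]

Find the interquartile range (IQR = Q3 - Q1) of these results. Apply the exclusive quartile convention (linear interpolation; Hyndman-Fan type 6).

8.75

Step 1: Sort the data: [8, 10, 11, 15, 18, 19]
Step 2: n = 6
Step 3: Using the exclusive quartile method:
  Q1 = 9.5
  Q2 (median) = 13
  Q3 = 18.25
  IQR = Q3 - Q1 = 18.25 - 9.5 = 8.75
Step 4: IQR = 8.75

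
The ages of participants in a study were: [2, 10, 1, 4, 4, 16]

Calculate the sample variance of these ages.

32.9667

Step 1: Compute the mean: (2 + 10 + 1 + 4 + 4 + 16) / 6 = 6.1667
Step 2: Compute squared deviations from the mean:
  (2 - 6.1667)^2 = 17.3611
  (10 - 6.1667)^2 = 14.6944
  (1 - 6.1667)^2 = 26.6944
  (4 - 6.1667)^2 = 4.6944
  (4 - 6.1667)^2 = 4.6944
  (16 - 6.1667)^2 = 96.6944
Step 3: Sum of squared deviations = 164.8333
Step 4: Sample variance = 164.8333 / 5 = 32.9667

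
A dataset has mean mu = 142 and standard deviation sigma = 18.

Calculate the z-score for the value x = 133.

-0.5

Step 1: Recall the z-score formula: z = (x - mu) / sigma
Step 2: Substitute values: z = (133 - 142) / 18
Step 3: z = -9 / 18 = -0.5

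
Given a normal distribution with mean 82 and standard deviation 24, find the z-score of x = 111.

1.2083

Step 1: Recall the z-score formula: z = (x - mu) / sigma
Step 2: Substitute values: z = (111 - 82) / 24
Step 3: z = 29 / 24 = 1.2083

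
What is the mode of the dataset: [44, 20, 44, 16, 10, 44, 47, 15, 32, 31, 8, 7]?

44

Step 1: Count the frequency of each value:
  7: appears 1 time(s)
  8: appears 1 time(s)
  10: appears 1 time(s)
  15: appears 1 time(s)
  16: appears 1 time(s)
  20: appears 1 time(s)
  31: appears 1 time(s)
  32: appears 1 time(s)
  44: appears 3 time(s)
  47: appears 1 time(s)
Step 2: The value 44 appears most frequently (3 times).
Step 3: Mode = 44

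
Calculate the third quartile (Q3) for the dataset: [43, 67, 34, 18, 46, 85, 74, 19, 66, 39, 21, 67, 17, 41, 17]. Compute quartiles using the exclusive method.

67

Step 1: Sort the data: [17, 17, 18, 19, 21, 34, 39, 41, 43, 46, 66, 67, 67, 74, 85]
Step 2: n = 15
Step 3: Using the exclusive quartile method:
  Q1 = 19
  Q2 (median) = 41
  Q3 = 67
  IQR = Q3 - Q1 = 67 - 19 = 48
Step 4: Q3 = 67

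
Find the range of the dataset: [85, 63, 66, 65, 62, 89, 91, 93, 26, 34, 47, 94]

68

Step 1: Identify the maximum value: max = 94
Step 2: Identify the minimum value: min = 26
Step 3: Range = max - min = 94 - 26 = 68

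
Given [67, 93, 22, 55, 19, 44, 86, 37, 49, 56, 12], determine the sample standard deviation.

26.2315

Step 1: Compute the mean: 49.0909
Step 2: Sum of squared deviations from the mean: 6880.9091
Step 3: Sample variance = 6880.9091 / 10 = 688.0909
Step 4: Standard deviation = sqrt(688.0909) = 26.2315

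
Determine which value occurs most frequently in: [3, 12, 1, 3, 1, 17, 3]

3

Step 1: Count the frequency of each value:
  1: appears 2 time(s)
  3: appears 3 time(s)
  12: appears 1 time(s)
  17: appears 1 time(s)
Step 2: The value 3 appears most frequently (3 times).
Step 3: Mode = 3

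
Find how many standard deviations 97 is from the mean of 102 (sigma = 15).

-0.3333

Step 1: Recall the z-score formula: z = (x - mu) / sigma
Step 2: Substitute values: z = (97 - 102) / 15
Step 3: z = -5 / 15 = -0.3333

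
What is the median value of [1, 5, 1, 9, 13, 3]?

4

Step 1: Sort the data in ascending order: [1, 1, 3, 5, 9, 13]
Step 2: The number of values is n = 6.
Step 3: Since n is even, the median is the average of positions 3 and 4:
  Median = (3 + 5) / 2 = 4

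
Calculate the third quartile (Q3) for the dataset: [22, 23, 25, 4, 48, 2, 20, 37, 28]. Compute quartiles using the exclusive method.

32.5

Step 1: Sort the data: [2, 4, 20, 22, 23, 25, 28, 37, 48]
Step 2: n = 9
Step 3: Using the exclusive quartile method:
  Q1 = 12
  Q2 (median) = 23
  Q3 = 32.5
  IQR = Q3 - Q1 = 32.5 - 12 = 20.5
Step 4: Q3 = 32.5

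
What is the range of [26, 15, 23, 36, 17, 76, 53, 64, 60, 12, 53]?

64

Step 1: Identify the maximum value: max = 76
Step 2: Identify the minimum value: min = 12
Step 3: Range = max - min = 76 - 12 = 64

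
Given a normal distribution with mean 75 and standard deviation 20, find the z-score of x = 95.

1

Step 1: Recall the z-score formula: z = (x - mu) / sigma
Step 2: Substitute values: z = (95 - 75) / 20
Step 3: z = 20 / 20 = 1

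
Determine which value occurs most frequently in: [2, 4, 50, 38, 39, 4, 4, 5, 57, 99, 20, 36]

4

Step 1: Count the frequency of each value:
  2: appears 1 time(s)
  4: appears 3 time(s)
  5: appears 1 time(s)
  20: appears 1 time(s)
  36: appears 1 time(s)
  38: appears 1 time(s)
  39: appears 1 time(s)
  50: appears 1 time(s)
  57: appears 1 time(s)
  99: appears 1 time(s)
Step 2: The value 4 appears most frequently (3 times).
Step 3: Mode = 4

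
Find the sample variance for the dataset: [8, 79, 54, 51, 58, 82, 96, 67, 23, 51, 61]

638.4182

Step 1: Compute the mean: (8 + 79 + 54 + 51 + 58 + 82 + 96 + 67 + 23 + 51 + 61) / 11 = 57.2727
Step 2: Compute squared deviations from the mean:
  (8 - 57.2727)^2 = 2427.8017
  (79 - 57.2727)^2 = 472.0744
  (54 - 57.2727)^2 = 10.7107
  (51 - 57.2727)^2 = 39.3471
  (58 - 57.2727)^2 = 0.5289
  (82 - 57.2727)^2 = 611.438
  (96 - 57.2727)^2 = 1499.8017
  (67 - 57.2727)^2 = 94.6198
  (23 - 57.2727)^2 = 1174.6198
  (51 - 57.2727)^2 = 39.3471
  (61 - 57.2727)^2 = 13.8926
Step 3: Sum of squared deviations = 6384.1818
Step 4: Sample variance = 6384.1818 / 10 = 638.4182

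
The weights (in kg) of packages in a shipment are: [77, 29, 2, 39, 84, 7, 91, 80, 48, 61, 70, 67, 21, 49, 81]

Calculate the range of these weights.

89

Step 1: Identify the maximum value: max = 91
Step 2: Identify the minimum value: min = 2
Step 3: Range = max - min = 91 - 2 = 89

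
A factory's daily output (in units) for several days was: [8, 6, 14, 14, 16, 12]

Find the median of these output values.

13

Step 1: Sort the data in ascending order: [6, 8, 12, 14, 14, 16]
Step 2: The number of values is n = 6.
Step 3: Since n is even, the median is the average of positions 3 and 4:
  Median = (12 + 14) / 2 = 13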